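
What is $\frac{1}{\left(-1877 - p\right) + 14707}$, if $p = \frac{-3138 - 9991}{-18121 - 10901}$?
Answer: $\frac{42}{538841} \approx 7.7945 \cdot 10^{-5}$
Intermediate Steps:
$p = \frac{19}{42}$ ($p = - \frac{13129}{-29022} = \left(-13129\right) \left(- \frac{1}{29022}\right) = \frac{19}{42} \approx 0.45238$)
$\frac{1}{\left(-1877 - p\right) + 14707} = \frac{1}{\left(-1877 - \frac{19}{42}\right) + 14707} = \frac{1}{- \frac{78853}{42} + 14707} = \frac{1}{\frac{538841}{42}} = \frac{42}{538841}$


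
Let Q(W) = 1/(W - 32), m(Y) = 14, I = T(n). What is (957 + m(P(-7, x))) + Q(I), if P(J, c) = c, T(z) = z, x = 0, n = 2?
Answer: 29129/30 ≈ 970.97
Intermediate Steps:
I = 2
Q(W) = 1/(-32 + W)
(957 + m(P(-7, x))) + Q(I) = (957 + 14) + 1/(-32 + 2) = 971 + 1/(-30) = 971 - 1/30 = 29129/30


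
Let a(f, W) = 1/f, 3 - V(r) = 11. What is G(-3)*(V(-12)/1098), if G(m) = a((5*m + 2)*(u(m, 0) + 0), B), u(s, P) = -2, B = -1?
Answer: -2/7137 ≈ -0.00028023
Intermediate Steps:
V(r) = -8 (V(r) = 3 - 1*11 = 3 - 11 = -8)
G(m) = 1/(-4 - 10*m) (G(m) = 1/((5*m + 2)*(-2 + 0)) = 1/((2 + 5*m)*(-2)) = 1/(-4 - 10*m))
G(-3)*(V(-12)/1098) = (1/(2*(-2 - 5*(-3))))*(-8/1098) = (1/(2*(-2 + 15)))*(-8*1/1098) = ((½)/13)*(-4/549) = ((½)*(1/13))*(-4/549) = (1/26)*(-4/549) = -2/7137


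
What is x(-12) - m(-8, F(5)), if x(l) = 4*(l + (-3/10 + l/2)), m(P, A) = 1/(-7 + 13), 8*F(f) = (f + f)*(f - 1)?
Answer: -2201/30 ≈ -73.367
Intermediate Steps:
F(f) = f*(-1 + f)/4 (F(f) = ((f + f)*(f - 1))/8 = ((2*f)*(-1 + f))/8 = (2*f*(-1 + f))/8 = f*(-1 + f)/4)
m(P, A) = ⅙ (m(P, A) = 1/6 = ⅙)
x(l) = -6/5 + 6*l (x(l) = 4*(l + (-3*⅒ + l*(½))) = 4*(l + (-3/10 + l/2)) = 4*(-3/10 + 3*l/2) = -6/5 + 6*l)
x(-12) - m(-8, F(5)) = (-6/5 + 6*(-12)) - 1*⅙ = (-6/5 - 72) - ⅙ = -366/5 - ⅙ = -2201/30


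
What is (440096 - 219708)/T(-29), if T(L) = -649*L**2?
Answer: -220388/545809 ≈ -0.40378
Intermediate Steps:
(440096 - 219708)/T(-29) = (440096 - 219708)/((-649*(-29)**2)) = 220388/((-649*841)) = 220388/(-545809) = 220388*(-1/545809) = -220388/545809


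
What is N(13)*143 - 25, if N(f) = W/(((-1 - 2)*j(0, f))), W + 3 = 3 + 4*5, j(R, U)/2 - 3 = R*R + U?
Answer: -1315/24 ≈ -54.792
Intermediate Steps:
j(R, U) = 6 + 2*U + 2*R**2 (j(R, U) = 6 + 2*(R*R + U) = 6 + 2*(R**2 + U) = 6 + 2*(U + R**2) = 6 + (2*U + 2*R**2) = 6 + 2*U + 2*R**2)
W = 20 (W = -3 + (3 + 4*5) = -3 + (3 + 20) = -3 + 23 = 20)
N(f) = 20/(-18 - 6*f) (N(f) = 20/(((-1 - 2)*(6 + 2*f + 2*0**2))) = 20/((-3*(6 + 2*f + 2*0))) = 20/((-3*(6 + 2*f + 0))) = 20/((-3*(6 + 2*f))) = 20/(-18 - 6*f))
N(13)*143 - 25 = -10/(9 + 3*13)*143 - 25 = -10/(9 + 39)*143 - 25 = -10/48*143 - 25 = -10*1/48*143 - 25 = -5/24*143 - 25 = -715/24 - 25 = -1315/24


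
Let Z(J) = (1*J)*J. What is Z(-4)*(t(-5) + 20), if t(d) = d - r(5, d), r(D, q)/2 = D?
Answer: 80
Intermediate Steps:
Z(J) = J² (Z(J) = J*J = J²)
r(D, q) = 2*D
t(d) = -10 + d (t(d) = d - 2*5 = d - 1*10 = d - 10 = -10 + d)
Z(-4)*(t(-5) + 20) = (-4)²*((-10 - 5) + 20) = 16*(-15 + 20) = 16*5 = 80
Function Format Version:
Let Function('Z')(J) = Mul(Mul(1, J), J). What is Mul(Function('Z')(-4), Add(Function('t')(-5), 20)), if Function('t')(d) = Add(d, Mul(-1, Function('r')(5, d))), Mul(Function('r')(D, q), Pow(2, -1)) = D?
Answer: 80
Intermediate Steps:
Function('Z')(J) = Pow(J, 2) (Function('Z')(J) = Mul(J, J) = Pow(J, 2))
Function('r')(D, q) = Mul(2, D)
Function('t')(d) = Add(-10, d) (Function('t')(d) = Add(d, Mul(-1, Mul(2, 5))) = Add(d, Mul(-1, 10)) = Add(d, -10) = Add(-10, d))
Mul(Function('Z')(-4), Add(Function('t')(-5), 20)) = Mul(Pow(-4, 2), Add(Add(-10, -5), 20)) = Mul(16, Add(-15, 20)) = Mul(16, 5) = 80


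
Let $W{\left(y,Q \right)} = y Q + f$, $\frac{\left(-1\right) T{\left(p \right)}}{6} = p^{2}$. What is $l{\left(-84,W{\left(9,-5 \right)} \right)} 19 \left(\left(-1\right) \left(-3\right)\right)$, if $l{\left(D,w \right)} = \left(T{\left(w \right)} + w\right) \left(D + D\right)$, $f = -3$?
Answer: $132838272$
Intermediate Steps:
$T{\left(p \right)} = - 6 p^{2}$
$W{\left(y,Q \right)} = -3 + Q y$ ($W{\left(y,Q \right)} = y Q - 3 = Q y - 3 = -3 + Q y$)
$l{\left(D,w \right)} = 2 D \left(w - 6 w^{2}\right)$ ($l{\left(D,w \right)} = \left(- 6 w^{2} + w\right) \left(D + D\right) = \left(w - 6 w^{2}\right) 2 D = 2 D \left(w - 6 w^{2}\right)$)
$l{\left(-84,W{\left(9,-5 \right)} \right)} 19 \left(\left(-1\right) \left(-3\right)\right) = 2 \left(-84\right) \left(-3 - 45\right) \left(1 - 6 \left(-3 - 45\right)\right) 19 \left(\left(-1\right) \left(-3\right)\right) = 2 \left(-84\right) \left(-3 - 45\right) \left(1 - 6 \left(-3 - 45\right)\right) 19 \cdot 3 = 2 \left(-84\right) \left(-48\right) \left(1 - -288\right) 57 = 2 \left(-84\right) \left(-48\right) \left(1 + 288\right) 57 = 2 \left(-84\right) \left(-48\right) 289 \cdot 57 = 2330496 \cdot 57 = 132838272$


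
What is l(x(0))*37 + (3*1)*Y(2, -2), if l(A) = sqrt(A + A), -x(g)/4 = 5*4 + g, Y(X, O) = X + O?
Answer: 148*I*sqrt(10) ≈ 468.02*I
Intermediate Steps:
Y(X, O) = O + X
x(g) = -80 - 4*g (x(g) = -4*(5*4 + g) = -4*(20 + g) = -80 - 4*g)
l(A) = sqrt(2)*sqrt(A) (l(A) = sqrt(2*A) = sqrt(2)*sqrt(A))
l(x(0))*37 + (3*1)*Y(2, -2) = (sqrt(2)*sqrt(-80 - 4*0))*37 + (3*1)*(-2 + 2) = (sqrt(2)*sqrt(-80 + 0))*37 + 3*0 = (sqrt(2)*sqrt(-80))*37 + 0 = (sqrt(2)*(4*I*sqrt(5)))*37 + 0 = (4*I*sqrt(10))*37 + 0 = 148*I*sqrt(10) + 0 = 148*I*sqrt(10)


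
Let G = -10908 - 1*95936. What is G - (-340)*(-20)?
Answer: -113644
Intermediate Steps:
G = -106844 (G = -10908 - 95936 = -106844)
G - (-340)*(-20) = -106844 - (-340)*(-20) = -106844 - 1*6800 = -106844 - 6800 = -113644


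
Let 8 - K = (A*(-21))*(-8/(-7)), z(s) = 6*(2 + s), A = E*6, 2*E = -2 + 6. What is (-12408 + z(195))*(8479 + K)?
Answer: -98508150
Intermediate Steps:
E = 2 (E = (-2 + 6)/2 = (½)*4 = 2)
A = 12 (A = 2*6 = 12)
z(s) = 12 + 6*s
K = 296 (K = 8 - 12*(-21)*(-8/(-7)) = 8 - (-252)*(-8*(-⅐)) = 8 - (-252)*8/7 = 8 - 1*(-288) = 8 + 288 = 296)
(-12408 + z(195))*(8479 + K) = (-12408 + (12 + 6*195))*(8479 + 296) = (-12408 + (12 + 1170))*8775 = (-12408 + 1182)*8775 = -11226*8775 = -98508150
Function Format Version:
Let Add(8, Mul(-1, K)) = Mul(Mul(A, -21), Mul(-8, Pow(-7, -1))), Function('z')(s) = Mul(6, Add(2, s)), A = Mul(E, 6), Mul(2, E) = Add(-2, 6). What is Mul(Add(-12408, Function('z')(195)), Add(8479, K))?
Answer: -98508150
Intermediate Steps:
E = 2 (E = Mul(Rational(1, 2), Add(-2, 6)) = Mul(Rational(1, 2), 4) = 2)
A = 12 (A = Mul(2, 6) = 12)
Function('z')(s) = Add(12, Mul(6, s))
K = 296 (K = Add(8, Mul(-1, Mul(Mul(12, -21), Mul(-8, Pow(-7, -1))))) = Add(8, Mul(-1, Mul(-252, Mul(-8, Rational(-1, 7))))) = Add(8, Mul(-1, Mul(-252, Rational(8, 7)))) = Add(8, Mul(-1, -288)) = Add(8, 288) = 296)
Mul(Add(-12408, Function('z')(195)), Add(8479, K)) = Mul(Add(-12408, Add(12, Mul(6, 195))), Add(8479, 296)) = Mul(Add(-12408, Add(12, 1170)), 8775) = Mul(Add(-12408, 1182), 8775) = Mul(-11226, 8775) = -98508150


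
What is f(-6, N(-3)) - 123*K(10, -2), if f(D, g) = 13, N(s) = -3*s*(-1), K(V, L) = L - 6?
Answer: 997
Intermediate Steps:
K(V, L) = -6 + L
N(s) = 3*s
f(-6, N(-3)) - 123*K(10, -2) = 13 - 123*(-6 - 2) = 13 - 123*(-8) = 13 + 984 = 997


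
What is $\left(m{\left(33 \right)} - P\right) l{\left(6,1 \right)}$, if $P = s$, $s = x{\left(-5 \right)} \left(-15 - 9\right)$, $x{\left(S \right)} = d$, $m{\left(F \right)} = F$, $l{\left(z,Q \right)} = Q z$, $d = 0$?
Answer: $198$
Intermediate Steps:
$x{\left(S \right)} = 0$
$s = 0$ ($s = 0 \left(-15 - 9\right) = 0 \left(-24\right) = 0$)
$P = 0$
$\left(m{\left(33 \right)} - P\right) l{\left(6,1 \right)} = \left(33 - 0\right) 1 \cdot 6 = \left(33 + 0\right) 6 = 33 \cdot 6 = 198$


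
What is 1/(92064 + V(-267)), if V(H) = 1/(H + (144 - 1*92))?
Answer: 215/19793759 ≈ 1.0862e-5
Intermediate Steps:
V(H) = 1/(52 + H) (V(H) = 1/(H + (144 - 92)) = 1/(H + 52) = 1/(52 + H))
1/(92064 + V(-267)) = 1/(92064 + 1/(52 - 267)) = 1/(92064 + 1/(-215)) = 1/(92064 - 1/215) = 1/(19793759/215) = 215/19793759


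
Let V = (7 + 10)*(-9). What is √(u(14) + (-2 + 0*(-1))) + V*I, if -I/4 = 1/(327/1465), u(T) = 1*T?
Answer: 298860/109 + 2*√3 ≈ 2745.3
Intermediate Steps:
u(T) = T
I = -5860/327 (I = -4/(327/1465) = -4/(327*(1/1465)) = -4/327/1465 = -4*1465/327 = -5860/327 ≈ -17.921)
V = -153 (V = 17*(-9) = -153)
√(u(14) + (-2 + 0*(-1))) + V*I = √(14 + (-2 + 0*(-1))) - 153*(-5860/327) = √(14 + (-2 + 0)) + 298860/109 = √(14 - 2) + 298860/109 = √12 + 298860/109 = 2*√3 + 298860/109 = 298860/109 + 2*√3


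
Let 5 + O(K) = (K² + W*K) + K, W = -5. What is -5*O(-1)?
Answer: 0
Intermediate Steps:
O(K) = -5 + K² - 4*K (O(K) = -5 + ((K² - 5*K) + K) = -5 + (K² - 4*K) = -5 + K² - 4*K)
-5*O(-1) = -5*(-5 + (-1)² - 4*(-1)) = -5*(-5 + 1 + 4) = -5*0 = 0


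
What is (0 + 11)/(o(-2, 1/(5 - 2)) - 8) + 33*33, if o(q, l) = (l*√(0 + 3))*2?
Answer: 51117/47 - 11*√3/94 ≈ 1087.4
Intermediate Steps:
o(q, l) = 2*l*√3 (o(q, l) = (l*√3)*2 = 2*l*√3)
(0 + 11)/(o(-2, 1/(5 - 2)) - 8) + 33*33 = (0 + 11)/(2*√3/(5 - 2) - 8) + 33*33 = 11/(2*√3/3 - 8) + 1089 = 11/(-8 + 2*√3/3) + 1089 = 1089 + 11/(-8 + 2*√3/3)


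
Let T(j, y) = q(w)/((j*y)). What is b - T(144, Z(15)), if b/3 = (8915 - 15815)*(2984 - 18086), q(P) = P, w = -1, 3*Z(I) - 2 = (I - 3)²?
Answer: 2190780691201/7008 ≈ 3.1261e+8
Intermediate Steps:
Z(I) = ⅔ + (-3 + I)²/3 (Z(I) = ⅔ + (I - 3)²/3 = ⅔ + (-3 + I)²/3)
T(j, y) = -1/(j*y)
b = 312611400 (b = 3*((8915 - 15815)*(2984 - 18086)) = 3*(-6900*(-15102)) = 3*104203800 = 312611400)
b - T(144, Z(15)) = 312611400 - (-1)/(144*(⅔ + (-3 + 15)²/3)) = 312611400 - (-1)/(144*(⅔ + (⅓)*12²)) = 312611400 - (-1)/(144*(⅔ + (⅓)*144)) = 312611400 - (-1)/(144*(⅔ + 48)) = 312611400 - (-1)/(144*146/3) = 312611400 - (-1)*3/(144*146) = 312611400 - 1*(-1/7008) = 312611400 + 1/7008 = 2190780691201/7008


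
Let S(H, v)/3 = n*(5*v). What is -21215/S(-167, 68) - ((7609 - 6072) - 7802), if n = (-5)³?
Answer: 159761743/25500 ≈ 6265.2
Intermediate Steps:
n = -125
S(H, v) = -1875*v (S(H, v) = 3*(-625*v) = -1875*v)
-21215/S(-167, 68) - ((7609 - 6072) - 7802) = -21215/((-1875*68)) - ((7609 - 6072) - 7802) = -21215/(-127500) - (1537 - 7802) = -21215*(-1/127500) - 1*(-6265) = 4243/25500 + 6265 = 159761743/25500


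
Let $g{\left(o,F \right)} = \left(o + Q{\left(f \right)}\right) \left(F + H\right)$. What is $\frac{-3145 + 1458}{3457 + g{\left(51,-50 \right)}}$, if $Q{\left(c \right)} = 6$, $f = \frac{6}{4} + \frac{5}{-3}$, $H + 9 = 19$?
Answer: $- \frac{1687}{1177} \approx -1.4333$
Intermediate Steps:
$H = 10$ ($H = -9 + 19 = 10$)
$f = - \frac{1}{6}$ ($f = 6 \cdot \frac{1}{4} + 5 \left(- \frac{1}{3}\right) = \frac{3}{2} - \frac{5}{3} = - \frac{1}{6} \approx -0.16667$)
$g{\left(o,F \right)} = \left(6 + o\right) \left(10 + F\right)$ ($g{\left(o,F \right)} = \left(o + 6\right) \left(F + 10\right) = \left(6 + o\right) \left(10 + F\right)$)
$\frac{-3145 + 1458}{3457 + g{\left(51,-50 \right)}} = \frac{-3145 + 1458}{3457 + \left(60 + 6 \left(-50\right) + 10 \cdot 51 - 2550\right)} = - \frac{1687}{3457 + \left(60 - 300 + 510 - 2550\right)} = - \frac{1687}{3457 - 2280} = - \frac{1687}{1177}$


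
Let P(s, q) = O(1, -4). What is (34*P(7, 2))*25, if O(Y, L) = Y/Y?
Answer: 850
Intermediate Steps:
O(Y, L) = 1
P(s, q) = 1
(34*P(7, 2))*25 = (34*1)*25 = 34*25 = 850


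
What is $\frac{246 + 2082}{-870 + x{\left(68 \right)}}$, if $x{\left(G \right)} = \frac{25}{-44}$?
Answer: $- \frac{102432}{38305} \approx -2.6741$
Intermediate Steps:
$x{\left(G \right)} = - \frac{25}{44}$ ($x{\left(G \right)} = 25 \left(- \frac{1}{44}\right) = - \frac{25}{44}$)
$\frac{246 + 2082}{-870 + x{\left(68 \right)}} = \frac{246 + 2082}{-870 - \frac{25}{44}} = \frac{2328}{- \frac{38305}{44}} = 2328 \left(- \frac{44}{38305}\right) = - \frac{102432}{38305}$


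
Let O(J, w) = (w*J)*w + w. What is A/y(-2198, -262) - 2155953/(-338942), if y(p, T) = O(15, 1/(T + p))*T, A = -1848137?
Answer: -126359631526548471/7237428526 ≈ -1.7459e+7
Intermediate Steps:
O(J, w) = w + J*w² (O(J, w) = (J*w)*w + w = J*w² + w = w + J*w²)
y(p, T) = T*(1 + 15/(T + p))/(T + p) (y(p, T) = ((1 + 15/(T + p))/(T + p))*T = T*(1 + 15/(T + p))/(T + p))
A/y(-2198, -262) - 2155953/(-338942) = -1848137*(-(-262 - 2198)²/(262*(15 - 262 - 2198))) - 2155953/(-338942) = -1848137/((-262*(-2445)/(-2460)²)) - 2155953*(-1/338942) = -1848137/((-262*1/6051600*(-2445))) + 2155953/338942 = -1848137/21353/201720 + 2155953/338942 = -1848137*201720/21353 + 2155953/338942 = -372806195640/21353 + 2155953/338942 = -126359631526548471/7237428526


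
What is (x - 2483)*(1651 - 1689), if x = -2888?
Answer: 204098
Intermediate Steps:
(x - 2483)*(1651 - 1689) = (-2888 - 2483)*(1651 - 1689) = -5371*(-38) = 204098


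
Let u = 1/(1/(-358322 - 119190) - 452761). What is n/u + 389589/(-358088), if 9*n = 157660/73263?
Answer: -29916362816934139037/276338313120744 ≈ -1.0826e+5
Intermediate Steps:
n = 157660/659367 (n = (157660/73263)/9 = (157660*(1/73263))/9 = (⅑)*(157660/73263) = 157660/659367 ≈ 0.23911)
u = -477512/216198810633 (u = 1/(1/(-477512) - 452761) = 1/(-1/477512 - 452761) = 1/(-216198810633/477512) = -477512/216198810633 ≈ -2.2087e-6)
n/u + 389589/(-358088) = 157660/(659367*(-477512/216198810633)) + 389589/(-358088) = (157660/659367)*(-216198810633/477512) + 389589*(-1/358088) = -2840492040366565/26237971242 - 22917/21064 = -29916362816934139037/276338313120744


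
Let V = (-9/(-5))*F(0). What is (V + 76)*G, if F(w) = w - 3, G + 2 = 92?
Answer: 6354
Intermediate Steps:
G = 90 (G = -2 + 92 = 90)
F(w) = -3 + w
V = -27/5 (V = (-9/(-5))*(-3 + 0) = -9*(-1)/5*(-3) = -3*(-3/5)*(-3) = (9/5)*(-3) = -27/5 ≈ -5.4000)
(V + 76)*G = (-27/5 + 76)*90 = (353/5)*90 = 6354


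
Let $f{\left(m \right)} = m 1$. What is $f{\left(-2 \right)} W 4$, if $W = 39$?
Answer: $-312$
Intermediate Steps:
$f{\left(m \right)} = m$
$f{\left(-2 \right)} W 4 = \left(-2\right) 39 \cdot 4 = \left(-78\right) 4 = -312$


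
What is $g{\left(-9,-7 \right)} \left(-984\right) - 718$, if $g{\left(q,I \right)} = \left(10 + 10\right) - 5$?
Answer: $-15478$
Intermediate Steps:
$g{\left(q,I \right)} = 15$ ($g{\left(q,I \right)} = 20 - 5 = 15$)
$g{\left(-9,-7 \right)} \left(-984\right) - 718 = 15 \left(-984\right) - 718 = -14760 - 718 = -15478$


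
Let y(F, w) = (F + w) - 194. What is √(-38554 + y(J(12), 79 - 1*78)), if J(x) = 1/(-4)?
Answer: 3*I*√17221/2 ≈ 196.84*I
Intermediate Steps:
J(x) = -¼
y(F, w) = -194 + F + w
√(-38554 + y(J(12), 79 - 1*78)) = √(-38554 + (-194 - ¼ + (79 - 1*78))) = √(-38554 + (-194 - ¼ + (79 - 78))) = √(-38554 + (-194 - ¼ + 1)) = √(-38554 - 773/4) = √(-154989/4) = 3*I*√17221/2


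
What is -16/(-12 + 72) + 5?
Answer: 71/15 ≈ 4.7333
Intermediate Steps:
-16/(-12 + 72) + 5 = -16/60 + 5 = (1/60)*(-16) + 5 = -4/15 + 5 = 71/15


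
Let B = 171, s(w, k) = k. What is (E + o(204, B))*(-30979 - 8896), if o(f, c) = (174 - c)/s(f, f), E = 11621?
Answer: -31510381375/68 ≈ -4.6339e+8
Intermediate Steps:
o(f, c) = (174 - c)/f
(E + o(204, B))*(-30979 - 8896) = (11621 + (174 - 1*171)/204)*(-30979 - 8896) = (11621 + (174 - 171)/204)*(-39875) = (11621 + (1/204)*3)*(-39875) = (11621 + 1/68)*(-39875) = (790229/68)*(-39875) = -31510381375/68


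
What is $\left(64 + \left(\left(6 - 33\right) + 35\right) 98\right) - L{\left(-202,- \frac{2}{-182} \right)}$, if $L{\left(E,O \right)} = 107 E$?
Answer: $22462$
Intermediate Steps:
$\left(64 + \left(\left(6 - 33\right) + 35\right) 98\right) - L{\left(-202,- \frac{2}{-182} \right)} = \left(64 + \left(\left(6 - 33\right) + 35\right) 98\right) - 107 \left(-202\right) = \left(64 + \left(-27 + 35\right) 98\right) - -21614 = \left(64 + 8 \cdot 98\right) + 21614 = \left(64 + 784\right) + 21614 = 848 + 21614 = 22462$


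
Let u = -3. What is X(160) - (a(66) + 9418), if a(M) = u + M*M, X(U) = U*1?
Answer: -13611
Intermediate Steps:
X(U) = U
a(M) = -3 + M² (a(M) = -3 + M*M = -3 + M²)
X(160) - (a(66) + 9418) = 160 - ((-3 + 66²) + 9418) = 160 - ((-3 + 4356) + 9418) = 160 - (4353 + 9418) = 160 - 1*13771 = 160 - 13771 = -13611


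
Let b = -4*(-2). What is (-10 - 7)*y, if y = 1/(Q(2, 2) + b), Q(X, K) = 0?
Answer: -17/8 ≈ -2.1250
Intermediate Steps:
b = 8
y = ⅛ (y = 1/(0 + 8) = 1/8 = ⅛ ≈ 0.12500)
(-10 - 7)*y = (-10 - 7)*(⅛) = -17*⅛ = -17/8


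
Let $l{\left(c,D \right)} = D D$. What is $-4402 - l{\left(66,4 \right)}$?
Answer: $-4418$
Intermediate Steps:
$l{\left(c,D \right)} = D^{2}$
$-4402 - l{\left(66,4 \right)} = -4402 - 4^{2} = -4402 - 16 = -4418$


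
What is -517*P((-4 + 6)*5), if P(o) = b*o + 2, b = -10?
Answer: 50666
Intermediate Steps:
P(o) = 2 - 10*o (P(o) = -10*o + 2 = 2 - 10*o)
-517*P((-4 + 6)*5) = -517*(2 - 10*(-4 + 6)*5) = -517*(2 - 20*5) = -517*(2 - 10*10) = -517*(2 - 100) = -517*(-98) = 50666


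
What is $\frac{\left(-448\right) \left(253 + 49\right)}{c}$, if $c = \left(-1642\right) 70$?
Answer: $\frac{4832}{4105} \approx 1.1771$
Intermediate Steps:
$c = -114940$
$\frac{\left(-448\right) \left(253 + 49\right)}{c} = \frac{\left(-448\right) \left(253 + 49\right)}{-114940} = \left(-448\right) 302 \left(- \frac{1}{114940}\right) = \left(-135296\right) \left(- \frac{1}{114940}\right) = \frac{4832}{4105}$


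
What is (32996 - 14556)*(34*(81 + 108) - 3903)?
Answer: 46524120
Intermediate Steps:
(32996 - 14556)*(34*(81 + 108) - 3903) = 18440*(34*189 - 3903) = 18440*(6426 - 3903) = 18440*2523 = 46524120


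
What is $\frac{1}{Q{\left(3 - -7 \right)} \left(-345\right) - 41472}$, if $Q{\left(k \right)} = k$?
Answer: $- \frac{1}{44922} \approx -2.2261 \cdot 10^{-5}$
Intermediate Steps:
$\frac{1}{Q{\left(3 - -7 \right)} \left(-345\right) - 41472} = \frac{1}{\left(3 - -7\right) \left(-345\right) - 41472} = \frac{1}{\left(3 + 7\right) \left(-345\right) - 41472} = \frac{1}{10 \left(-345\right) - 41472} = \frac{1}{-3450 - 41472} = \frac{1}{-44922} = - \frac{1}{44922}$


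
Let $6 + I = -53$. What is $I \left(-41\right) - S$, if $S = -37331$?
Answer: $39750$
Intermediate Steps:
$I = -59$ ($I = -6 - 53 = -59$)
$I \left(-41\right) - S = \left(-59\right) \left(-41\right) - -37331 = 2419 + 37331 = 39750$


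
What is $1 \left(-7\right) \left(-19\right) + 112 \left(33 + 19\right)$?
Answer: $5957$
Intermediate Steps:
$1 \left(-7\right) \left(-19\right) + 112 \left(33 + 19\right) = \left(-7\right) \left(-19\right) + 112 \cdot 52 = 133 + 5824 = 5957$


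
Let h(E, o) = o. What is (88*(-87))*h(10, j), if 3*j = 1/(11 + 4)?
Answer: -2552/15 ≈ -170.13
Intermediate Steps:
j = 1/45 (j = 1/(3*(11 + 4)) = (⅓)/15 = (⅓)*(1/15) = 1/45 ≈ 0.022222)
(88*(-87))*h(10, j) = (88*(-87))*(1/45) = -7656*1/45 = -2552/15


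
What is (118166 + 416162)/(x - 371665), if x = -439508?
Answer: -534328/811173 ≈ -0.65871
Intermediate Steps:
(118166 + 416162)/(x - 371665) = (118166 + 416162)/(-439508 - 371665) = 534328/(-811173) = 534328*(-1/811173) = -534328/811173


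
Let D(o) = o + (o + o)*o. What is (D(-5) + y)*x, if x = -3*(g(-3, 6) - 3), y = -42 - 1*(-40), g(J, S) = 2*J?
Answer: 1161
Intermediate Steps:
D(o) = o + 2*o**2 (D(o) = o + (2*o)*o = o + 2*o**2)
y = -2 (y = -42 + 40 = -2)
x = 27 (x = -3*(2*(-3) - 3) = -3*(-6 - 3) = -3*(-9) = 27)
(D(-5) + y)*x = (-5*(1 + 2*(-5)) - 2)*27 = (-5*(1 - 10) - 2)*27 = (-5*(-9) - 2)*27 = (45 - 2)*27 = 43*27 = 1161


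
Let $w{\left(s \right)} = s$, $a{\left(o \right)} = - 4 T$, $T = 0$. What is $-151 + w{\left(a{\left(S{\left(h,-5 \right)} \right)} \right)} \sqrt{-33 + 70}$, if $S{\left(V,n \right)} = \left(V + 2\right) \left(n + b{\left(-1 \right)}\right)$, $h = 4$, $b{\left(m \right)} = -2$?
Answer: $-151$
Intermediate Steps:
$S{\left(V,n \right)} = \left(-2 + n\right) \left(2 + V\right)$ ($S{\left(V,n \right)} = \left(V + 2\right) \left(n - 2\right) = \left(2 + V\right) \left(-2 + n\right) = \left(-2 + n\right) \left(2 + V\right)$)
$a{\left(o \right)} = 0$ ($a{\left(o \right)} = \left(-4\right) 0 = 0$)
$-151 + w{\left(a{\left(S{\left(h,-5 \right)} \right)} \right)} \sqrt{-33 + 70} = -151 + 0 \sqrt{-33 + 70} = -151 + 0 \sqrt{37} = -151 + 0 = -151$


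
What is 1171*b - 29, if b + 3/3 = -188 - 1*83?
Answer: -318541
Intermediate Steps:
b = -272 (b = -1 + (-188 - 1*83) = -1 + (-188 - 83) = -1 - 271 = -272)
1171*b - 29 = 1171*(-272) - 29 = -318512 - 29 = -318541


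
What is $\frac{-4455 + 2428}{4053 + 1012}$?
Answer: $- \frac{2027}{5065} \approx -0.4002$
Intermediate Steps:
$\frac{-4455 + 2428}{4053 + 1012} = - \frac{2027}{5065}$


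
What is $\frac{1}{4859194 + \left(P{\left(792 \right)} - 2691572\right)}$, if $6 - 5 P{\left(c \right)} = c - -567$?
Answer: $\frac{5}{10836757} \approx 4.6139 \cdot 10^{-7}$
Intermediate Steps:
$P{\left(c \right)} = - \frac{561}{5} - \frac{c}{5}$ ($P{\left(c \right)} = \frac{6}{5} - \frac{c - -567}{5} = \frac{6}{5} - \frac{c + 567}{5} = \frac{6}{5} - \frac{567 + c}{5} = \frac{6}{5} - \left(\frac{567}{5} + \frac{c}{5}\right) = - \frac{561}{5} - \frac{c}{5}$)
$\frac{1}{4859194 + \left(P{\left(792 \right)} - 2691572\right)} = \frac{1}{4859194 - \frac{13459213}{5}} = \frac{1}{\frac{10836757}{5}} = \frac{5}{10836757}$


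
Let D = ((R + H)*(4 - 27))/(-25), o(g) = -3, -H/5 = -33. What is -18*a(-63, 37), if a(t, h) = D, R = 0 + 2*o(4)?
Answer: -65826/25 ≈ -2633.0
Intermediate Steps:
H = 165 (H = -5*(-33) = 165)
R = -6 (R = 0 + 2*(-3) = 0 - 6 = -6)
D = 3657/25 (D = ((-6 + 165)*(4 - 27))/(-25) = (159*(-23))*(-1/25) = -3657*(-1/25) = 3657/25 ≈ 146.28)
a(t, h) = 3657/25
-18*a(-63, 37) = -18*3657/25 = -65826/25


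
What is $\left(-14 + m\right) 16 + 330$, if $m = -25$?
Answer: $-294$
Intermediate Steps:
$\left(-14 + m\right) 16 + 330 = \left(-14 - 25\right) 16 + 330 = \left(-39\right) 16 + 330 = -624 + 330 = -294$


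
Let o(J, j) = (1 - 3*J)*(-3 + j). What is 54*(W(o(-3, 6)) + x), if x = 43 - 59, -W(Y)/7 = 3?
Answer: -1998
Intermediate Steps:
W(Y) = -21 (W(Y) = -7*3 = -21)
x = -16
54*(W(o(-3, 6)) + x) = 54*(-21 - 16) = 54*(-37) = -1998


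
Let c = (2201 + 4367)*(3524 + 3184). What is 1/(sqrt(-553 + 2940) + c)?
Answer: 44058144/1941120052722349 - sqrt(2387)/1941120052722349 ≈ 2.2697e-8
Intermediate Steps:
c = 44058144 (c = 6568*6708 = 44058144)
1/(sqrt(-553 + 2940) + c) = 1/(sqrt(-553 + 2940) + 44058144) = 1/(sqrt(2387) + 44058144) = 1/(44058144 + sqrt(2387))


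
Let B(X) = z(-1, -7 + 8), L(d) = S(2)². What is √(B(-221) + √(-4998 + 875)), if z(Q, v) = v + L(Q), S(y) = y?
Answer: √(5 + I*√4123) ≈ 5.8909 + 5.45*I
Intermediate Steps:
L(d) = 4 (L(d) = 2² = 4)
z(Q, v) = 4 + v (z(Q, v) = v + 4 = 4 + v)
B(X) = 5 (B(X) = 4 + (-7 + 8) = 4 + 1 = 5)
√(B(-221) + √(-4998 + 875)) = √(5 + √(-4998 + 875)) = √(5 + √(-4123)) = √(5 + I*√4123)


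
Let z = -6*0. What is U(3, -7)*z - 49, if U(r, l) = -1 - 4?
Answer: -49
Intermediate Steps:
z = 0
U(r, l) = -5
U(3, -7)*z - 49 = -5*0 - 49 = 0 - 49 = -49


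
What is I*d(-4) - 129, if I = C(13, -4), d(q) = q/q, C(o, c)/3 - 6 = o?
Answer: -72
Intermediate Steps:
C(o, c) = 18 + 3*o
d(q) = 1
I = 57 (I = 18 + 3*13 = 18 + 39 = 57)
I*d(-4) - 129 = 57*1 - 129 = 57 - 129 = -72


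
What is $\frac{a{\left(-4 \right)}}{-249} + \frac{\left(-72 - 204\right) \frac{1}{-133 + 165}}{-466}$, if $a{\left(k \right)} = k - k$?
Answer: $\frac{69}{3728} \approx 0.018509$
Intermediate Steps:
$a{\left(k \right)} = 0$
$\frac{a{\left(-4 \right)}}{-249} + \frac{\left(-72 - 204\right) \frac{1}{-133 + 165}}{-466} = \frac{0}{-249} + \frac{\left(-72 - 204\right) \frac{1}{-133 + 165}}{-466} = 0 \left(- \frac{1}{249}\right) + - \frac{276}{32} \left(- \frac{1}{466}\right) = 0 + \left(-276\right) \frac{1}{32} \left(- \frac{1}{466}\right) = 0 - - \frac{69}{3728} = 0 + \frac{69}{3728} = \frac{69}{3728}$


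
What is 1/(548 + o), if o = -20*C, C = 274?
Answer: -1/4932 ≈ -0.00020276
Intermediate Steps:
o = -5480 (o = -20*274 = -5480)
1/(548 + o) = 1/(548 - 5480) = 1/(-4932) = -1/4932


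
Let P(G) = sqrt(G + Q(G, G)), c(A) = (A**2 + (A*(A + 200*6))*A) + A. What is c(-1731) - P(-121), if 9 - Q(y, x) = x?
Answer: -1588073064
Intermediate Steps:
Q(y, x) = 9 - x
c(A) = A + A**2 + A**2*(1200 + A) (c(A) = (A**2 + (A*(A + 1200))*A) + A = (A**2 + (A*(1200 + A))*A) + A = (A**2 + A**2*(1200 + A)) + A = A + A**2 + A**2*(1200 + A))
P(G) = 3 (P(G) = sqrt(G + (9 - G)) = sqrt(9) = 3)
c(-1731) - P(-121) = -1731*(1 + (-1731)**2 + 1201*(-1731)) - 1*3 = -1731*(1 + 2996361 - 2078931) - 3 = -1731*917431 - 3 = -1588073061 - 3 = -1588073064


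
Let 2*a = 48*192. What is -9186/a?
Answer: -1531/768 ≈ -1.9935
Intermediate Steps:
a = 4608 (a = (48*192)/2 = (1/2)*9216 = 4608)
-9186/a = -9186/4608 = -9186*1/4608 = -1531/768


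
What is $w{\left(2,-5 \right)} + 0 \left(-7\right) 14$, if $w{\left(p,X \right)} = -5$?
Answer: $-5$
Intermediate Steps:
$w{\left(2,-5 \right)} + 0 \left(-7\right) 14 = -5 + 0 \left(-7\right) 14 = -5 + 0 \cdot 14 = -5 + 0 = -5$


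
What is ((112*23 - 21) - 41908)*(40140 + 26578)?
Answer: -2625553454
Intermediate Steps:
((112*23 - 21) - 41908)*(40140 + 26578) = ((2576 - 21) - 41908)*66718 = (2555 - 41908)*66718 = -39353*66718 = -2625553454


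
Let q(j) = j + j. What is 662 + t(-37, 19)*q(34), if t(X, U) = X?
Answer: -1854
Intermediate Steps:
q(j) = 2*j
662 + t(-37, 19)*q(34) = 662 - 74*34 = 662 - 37*68 = 662 - 2516 = -1854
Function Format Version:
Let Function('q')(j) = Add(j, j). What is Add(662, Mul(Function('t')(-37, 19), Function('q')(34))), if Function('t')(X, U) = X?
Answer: -1854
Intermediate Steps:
Function('q')(j) = Mul(2, j)
Add(662, Mul(Function('t')(-37, 19), Function('q')(34))) = Add(662, Mul(-37, Mul(2, 34))) = Add(662, Mul(-37, 68)) = Add(662, -2516) = -1854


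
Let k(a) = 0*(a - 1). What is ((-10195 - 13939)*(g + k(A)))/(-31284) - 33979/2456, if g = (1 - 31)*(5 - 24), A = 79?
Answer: 247899017/582072 ≈ 425.89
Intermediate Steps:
k(a) = 0 (k(a) = 0*(-1 + a) = 0)
g = 570 (g = -30*(-19) = 570)
((-10195 - 13939)*(g + k(A)))/(-31284) - 33979/2456 = ((-10195 - 13939)*(570 + 0))/(-31284) - 33979/2456 = -24134*570*(-1/31284) - 33979*1/2456 = -13756380*(-1/31284) - 33979/2456 = 104215/237 - 33979/2456 = 247899017/582072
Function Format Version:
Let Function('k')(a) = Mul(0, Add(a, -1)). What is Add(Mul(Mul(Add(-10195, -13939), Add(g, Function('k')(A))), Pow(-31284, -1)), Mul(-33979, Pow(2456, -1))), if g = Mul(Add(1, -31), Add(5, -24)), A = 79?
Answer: Rational(247899017, 582072) ≈ 425.89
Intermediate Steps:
Function('k')(a) = 0 (Function('k')(a) = Mul(0, Add(-1, a)) = 0)
g = 570 (g = Mul(-30, -19) = 570)
Add(Mul(Mul(Add(-10195, -13939), Add(g, Function('k')(A))), Pow(-31284, -1)), Mul(-33979, Pow(2456, -1))) = Add(Mul(Mul(Add(-10195, -13939), Add(570, 0)), Pow(-31284, -1)), Mul(-33979, Pow(2456, -1))) = Add(Mul(Mul(-24134, 570), Rational(-1, 31284)), Mul(-33979, Rational(1, 2456))) = Add(Mul(-13756380, Rational(-1, 31284)), Rational(-33979, 2456)) = Add(Rational(104215, 237), Rational(-33979, 2456)) = Rational(247899017, 582072)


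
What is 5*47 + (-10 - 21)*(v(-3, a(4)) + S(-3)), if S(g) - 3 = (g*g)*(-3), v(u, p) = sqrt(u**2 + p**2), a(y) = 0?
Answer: 886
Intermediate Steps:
v(u, p) = sqrt(p**2 + u**2)
S(g) = 3 - 3*g**2 (S(g) = 3 + (g*g)*(-3) = 3 + g**2*(-3) = 3 - 3*g**2)
5*47 + (-10 - 21)*(v(-3, a(4)) + S(-3)) = 5*47 + (-10 - 21)*(sqrt(0**2 + (-3)**2) + (3 - 3*(-3)**2)) = 235 - 31*(sqrt(0 + 9) + (3 - 3*9)) = 235 - 31*(sqrt(9) + (3 - 27)) = 235 - 31*(3 - 24) = 235 - 31*(-21) = 235 + 651 = 886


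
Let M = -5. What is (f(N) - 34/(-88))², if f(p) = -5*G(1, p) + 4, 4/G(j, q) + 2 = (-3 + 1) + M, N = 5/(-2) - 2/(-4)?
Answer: 6848689/156816 ≈ 43.673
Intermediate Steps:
N = -2 (N = 5*(-½) - 2*(-¼) = -5/2 + ½ = -2)
G(j, q) = -4/9 (G(j, q) = 4/(-2 + ((-3 + 1) - 5)) = 4/(-2 + (-2 - 5)) = 4/(-2 - 7) = 4/(-9) = 4*(-⅑) = -4/9)
f(p) = 56/9 (f(p) = -5*(-4/9) + 4 = 20/9 + 4 = 56/9)
(f(N) - 34/(-88))² = (56/9 - 34/(-88))² = (56/9 - 34*(-1/88))² = (56/9 + 17/44)² = (2617/396)² = 6848689/156816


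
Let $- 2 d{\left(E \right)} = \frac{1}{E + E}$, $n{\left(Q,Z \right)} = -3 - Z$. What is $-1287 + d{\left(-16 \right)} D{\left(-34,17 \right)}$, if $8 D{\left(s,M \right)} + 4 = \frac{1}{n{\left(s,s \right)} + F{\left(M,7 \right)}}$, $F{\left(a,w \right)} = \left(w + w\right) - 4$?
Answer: $- \frac{27016867}{20992} \approx -1287.0$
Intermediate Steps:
$d{\left(E \right)} = - \frac{1}{4 E}$ ($d{\left(E \right)} = - \frac{1}{2 \left(E + E\right)} = - \frac{1}{2 \cdot 2 E} = - \frac{\frac{1}{2} \frac{1}{E}}{2} = - \frac{1}{4 E}$)
$F{\left(a,w \right)} = -4 + 2 w$ ($F{\left(a,w \right)} = 2 w - 4 = -4 + 2 w$)
$D{\left(s,M \right)} = - \frac{1}{2} + \frac{1}{8 \left(7 - s\right)}$ ($D{\left(s,M \right)} = - \frac{1}{2} + \frac{1}{8 \left(\left(-3 - s\right) + \left(-4 + 2 \cdot 7\right)\right)} = - \frac{1}{2} + \frac{1}{8 \left(\left(-3 - s\right) + \left(-4 + 14\right)\right)} = - \frac{1}{2} + \frac{1}{8 \left(\left(-3 - s\right) + 10\right)} = - \frac{1}{2} + \frac{1}{8 \left(7 - s\right)}$)
$-1287 + d{\left(-16 \right)} D{\left(-34,17 \right)} = -1287 + - \frac{1}{4 \left(-16\right)} \frac{27 - -136}{8 \left(-7 - 34\right)} = -1287 + \left(- \frac{1}{4}\right) \left(- \frac{1}{16}\right) \frac{27 + 136}{8 \left(-41\right)} = -1287 + \frac{\frac{1}{8} \left(- \frac{1}{41}\right) 163}{64} = -1287 + \frac{1}{64} \left(- \frac{163}{328}\right) = -1287 - \frac{163}{20992} = - \frac{27016867}{20992}$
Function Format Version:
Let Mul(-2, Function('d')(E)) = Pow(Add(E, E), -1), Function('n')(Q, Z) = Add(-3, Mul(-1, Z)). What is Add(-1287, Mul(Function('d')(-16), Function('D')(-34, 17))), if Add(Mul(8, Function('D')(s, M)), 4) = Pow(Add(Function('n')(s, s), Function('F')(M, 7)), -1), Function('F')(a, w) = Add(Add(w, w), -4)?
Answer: Rational(-27016867, 20992) ≈ -1287.0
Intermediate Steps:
Function('d')(E) = Mul(Rational(-1, 4), Pow(E, -1)) (Function('d')(E) = Mul(Rational(-1, 2), Pow(Add(E, E), -1)) = Mul(Rational(-1, 2), Pow(Mul(2, E), -1)) = Mul(Rational(-1, 2), Mul(Rational(1, 2), Pow(E, -1))) = Mul(Rational(-1, 4), Pow(E, -1)))
Function('F')(a, w) = Add(-4, Mul(2, w)) (Function('F')(a, w) = Add(Mul(2, w), -4) = Add(-4, Mul(2, w)))
Function('D')(s, M) = Add(Rational(-1, 2), Mul(Rational(1, 8), Pow(Add(7, Mul(-1, s)), -1))) (Function('D')(s, M) = Add(Rational(-1, 2), Mul(Rational(1, 8), Pow(Add(Add(-3, Mul(-1, s)), Add(-4, Mul(2, 7))), -1))) = Add(Rational(-1, 2), Mul(Rational(1, 8), Pow(Add(Add(-3, Mul(-1, s)), Add(-4, 14)), -1))) = Add(Rational(-1, 2), Mul(Rational(1, 8), Pow(Add(Add(-3, Mul(-1, s)), 10), -1))) = Add(Rational(-1, 2), Mul(Rational(1, 8), Pow(Add(7, Mul(-1, s)), -1))))
Add(-1287, Mul(Function('d')(-16), Function('D')(-34, 17))) = Add(-1287, Mul(Mul(Rational(-1, 4), Pow(-16, -1)), Mul(Rational(1, 8), Pow(Add(-7, -34), -1), Add(27, Mul(-4, -34))))) = Add(-1287, Mul(Mul(Rational(-1, 4), Rational(-1, 16)), Mul(Rational(1, 8), Pow(-41, -1), Add(27, 136)))) = Add(-1287, Mul(Rational(1, 64), Mul(Rational(1, 8), Rational(-1, 41), 163))) = Add(-1287, Mul(Rational(1, 64), Rational(-163, 328))) = Add(-1287, Rational(-163, 20992)) = Rational(-27016867, 20992)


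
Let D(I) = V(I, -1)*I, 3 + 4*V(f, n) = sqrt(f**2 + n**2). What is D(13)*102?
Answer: -1989/2 + 663*sqrt(170)/2 ≈ 3327.7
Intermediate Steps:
V(f, n) = -3/4 + sqrt(f**2 + n**2)/4
D(I) = I*(-3/4 + sqrt(1 + I**2)/4) (D(I) = (-3/4 + sqrt(I**2 + (-1)**2)/4)*I = (-3/4 + sqrt(I**2 + 1)/4)*I = (-3/4 + sqrt(1 + I**2)/4)*I = I*(-3/4 + sqrt(1 + I**2)/4))
D(13)*102 = ((1/4)*13*(-3 + sqrt(1 + 13**2)))*102 = ((1/4)*13*(-3 + sqrt(1 + 169)))*102 = ((1/4)*13*(-3 + sqrt(170)))*102 = (-39/4 + 13*sqrt(170)/4)*102 = -1989/2 + 663*sqrt(170)/2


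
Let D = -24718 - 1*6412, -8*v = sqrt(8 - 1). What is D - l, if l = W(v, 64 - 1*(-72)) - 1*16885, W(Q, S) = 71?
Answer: -14316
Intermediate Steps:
v = -sqrt(7)/8 (v = -sqrt(8 - 1)/8 = -sqrt(7)/8 ≈ -0.33072)
D = -31130 (D = -24718 - 6412 = -31130)
l = -16814 (l = 71 - 1*16885 = 71 - 16885 = -16814)
D - l = -31130 - 1*(-16814) = -31130 + 16814 = -14316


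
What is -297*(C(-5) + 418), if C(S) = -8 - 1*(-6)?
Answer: -123552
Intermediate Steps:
C(S) = -2 (C(S) = -8 + 6 = -2)
-297*(C(-5) + 418) = -297*(-2 + 418) = -297*416 = -123552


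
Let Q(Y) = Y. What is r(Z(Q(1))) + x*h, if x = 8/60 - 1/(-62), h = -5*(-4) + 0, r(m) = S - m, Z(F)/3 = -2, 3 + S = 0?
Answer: 557/93 ≈ 5.9893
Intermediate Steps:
S = -3 (S = -3 + 0 = -3)
Z(F) = -6 (Z(F) = 3*(-2) = -6)
r(m) = -3 - m
h = 20 (h = 20 + 0 = 20)
x = 139/930 (x = 8*(1/60) - 1*(-1/62) = 2/15 + 1/62 = 139/930 ≈ 0.14946)
r(Z(Q(1))) + x*h = (-3 - 1*(-6)) + (139/930)*20 = (-3 + 6) + 278/93 = 3 + 278/93 = 557/93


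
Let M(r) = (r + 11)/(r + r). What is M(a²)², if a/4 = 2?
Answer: 5625/16384 ≈ 0.34332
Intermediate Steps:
a = 8 (a = 4*2 = 8)
M(r) = (11 + r)/(2*r) (M(r) = (11 + r)/((2*r)) = (11 + r)*(1/(2*r)) = (11 + r)/(2*r))
M(a²)² = ((11 + 8²)/(2*(8²)))² = ((½)*(11 + 64)/64)² = ((½)*(1/64)*75)² = (75/128)² = 5625/16384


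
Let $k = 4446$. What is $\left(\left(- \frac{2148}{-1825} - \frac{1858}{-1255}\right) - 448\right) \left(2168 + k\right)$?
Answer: $- \frac{1349257865148}{458075} \approx -2.9455 \cdot 10^{6}$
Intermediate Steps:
$\left(\left(- \frac{2148}{-1825} - \frac{1858}{-1255}\right) - 448\right) \left(2168 + k\right) = \left(\left(- \frac{2148}{-1825} - \frac{1858}{-1255}\right) - 448\right) \left(2168 + 4446\right) = \left(\left(\left(-2148\right) \left(- \frac{1}{1825}\right) - - \frac{1858}{1255}\right) - 448\right) 6614 = \left(\left(\frac{2148}{1825} + \frac{1858}{1255}\right) - 448\right) 6614 = \left(\frac{1217318}{458075} - 448\right) 6614 = \left(- \frac{204000282}{458075}\right) 6614 = - \frac{1349257865148}{458075}$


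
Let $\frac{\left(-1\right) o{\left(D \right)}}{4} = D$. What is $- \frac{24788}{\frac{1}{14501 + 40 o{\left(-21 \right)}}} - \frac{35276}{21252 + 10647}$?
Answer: $- \frac{14122914426008}{31899} \approx -4.4274 \cdot 10^{8}$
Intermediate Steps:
$o{\left(D \right)} = - 4 D$
$- \frac{24788}{\frac{1}{14501 + 40 o{\left(-21 \right)}}} - \frac{35276}{21252 + 10647} = - \frac{24788}{\frac{1}{14501 + 40 \left(\left(-4\right) \left(-21\right)\right)}} - \frac{35276}{21252 + 10647} = - \frac{24788}{\frac{1}{14501 + 40 \cdot 84}} - \frac{35276}{31899} = - \frac{24788}{\frac{1}{14501 + 3360}} - \frac{35276}{31899} = - \frac{24788}{\frac{1}{17861}} - \frac{35276}{31899} = - 24788 \frac{1}{\frac{1}{17861}} - \frac{35276}{31899} = \left(-24788\right) 17861 - \frac{35276}{31899} = -442738468 - \frac{35276}{31899} = - \frac{14122914426008}{31899}$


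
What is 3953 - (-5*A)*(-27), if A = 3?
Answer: 3548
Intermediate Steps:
3953 - (-5*A)*(-27) = 3953 - (-5*3)*(-27) = 3953 - (-15)*(-27) = 3953 - 1*405 = 3953 - 405 = 3548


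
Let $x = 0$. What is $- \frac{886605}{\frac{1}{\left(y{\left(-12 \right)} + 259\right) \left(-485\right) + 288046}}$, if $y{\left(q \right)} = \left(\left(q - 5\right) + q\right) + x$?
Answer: $-156482236080$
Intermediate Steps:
$y{\left(q \right)} = -5 + 2 q$ ($y{\left(q \right)} = \left(\left(q - 5\right) + q\right) + 0 = \left(\left(-5 + q\right) + q\right) + 0 = \left(-5 + 2 q\right) + 0 = -5 + 2 q$)
$- \frac{886605}{\frac{1}{\left(y{\left(-12 \right)} + 259\right) \left(-485\right) + 288046}} = - \frac{886605}{\frac{1}{\left(\left(-5 + 2 \left(-12\right)\right) + 259\right) \left(-485\right) + 288046}} = - \frac{886605}{\frac{1}{\left(\left(-5 - 24\right) + 259\right) \left(-485\right) + 288046}} = - \frac{886605}{\frac{1}{\left(-29 + 259\right) \left(-485\right) + 288046}} = - \frac{886605}{\frac{1}{230 \left(-485\right) + 288046}} = - \frac{886605}{\frac{1}{-111550 + 288046}} = - \frac{886605}{\frac{1}{176496}} = - 886605 \frac{1}{\frac{1}{176496}} = \left(-886605\right) 176496 = -156482236080$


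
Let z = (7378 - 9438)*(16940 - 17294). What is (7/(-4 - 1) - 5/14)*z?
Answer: -8969652/7 ≈ -1.2814e+6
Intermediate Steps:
z = 729240 (z = -2060*(-354) = 729240)
(7/(-4 - 1) - 5/14)*z = (7/(-4 - 1) - 5/14)*729240 = (7/(-5) - 5*1/14)*729240 = (7*(-⅕) - 5/14)*729240 = (-7/5 - 5/14)*729240 = -123/70*729240 = -8969652/7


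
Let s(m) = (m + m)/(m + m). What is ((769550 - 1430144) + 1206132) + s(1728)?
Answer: 545539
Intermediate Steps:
s(m) = 1 (s(m) = (2*m)/((2*m)) = (2*m)*(1/(2*m)) = 1)
((769550 - 1430144) + 1206132) + s(1728) = ((769550 - 1430144) + 1206132) + 1 = (-660594 + 1206132) + 1 = 545538 + 1 = 545539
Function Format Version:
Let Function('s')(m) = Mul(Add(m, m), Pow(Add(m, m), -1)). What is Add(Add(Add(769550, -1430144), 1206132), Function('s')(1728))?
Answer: 545539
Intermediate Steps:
Function('s')(m) = 1 (Function('s')(m) = Mul(Mul(2, m), Pow(Mul(2, m), -1)) = Mul(Mul(2, m), Mul(Rational(1, 2), Pow(m, -1))) = 1)
Add(Add(Add(769550, -1430144), 1206132), Function('s')(1728)) = Add(Add(Add(769550, -1430144), 1206132), 1) = Add(Add(-660594, 1206132), 1) = Add(545538, 1) = 545539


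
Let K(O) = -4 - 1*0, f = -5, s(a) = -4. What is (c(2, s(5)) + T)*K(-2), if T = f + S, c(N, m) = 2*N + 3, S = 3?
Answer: -20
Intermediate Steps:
c(N, m) = 3 + 2*N
K(O) = -4 (K(O) = -4 + 0 = -4)
T = -2 (T = -5 + 3 = -2)
(c(2, s(5)) + T)*K(-2) = ((3 + 2*2) - 2)*(-4) = ((3 + 4) - 2)*(-4) = (7 - 2)*(-4) = 5*(-4) = -20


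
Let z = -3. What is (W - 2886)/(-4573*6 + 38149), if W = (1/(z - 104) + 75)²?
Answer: 31342762/122630239 ≈ 0.25559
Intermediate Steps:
W = 64384576/11449 (W = (1/(-3 - 104) + 75)² = (1/(-107) + 75)² = (-1/107 + 75)² = (8024/107)² = 64384576/11449 ≈ 5623.6)
(W - 2886)/(-4573*6 + 38149) = (64384576/11449 - 2886)/(-4573*6 + 38149) = 31342762/(11449*(-27438 + 38149)) = (31342762/11449)/10711 = (31342762/11449)*(1/10711) = 31342762/122630239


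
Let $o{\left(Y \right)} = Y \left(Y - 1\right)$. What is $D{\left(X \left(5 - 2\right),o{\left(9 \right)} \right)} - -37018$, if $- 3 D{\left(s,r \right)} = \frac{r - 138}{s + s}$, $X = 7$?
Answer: $\frac{777389}{21} \approx 37019.0$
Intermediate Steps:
$o{\left(Y \right)} = Y \left(-1 + Y\right)$ ($o{\left(Y \right)} = Y \left(Y - 1\right) = Y \left(-1 + Y\right)$)
$D{\left(s,r \right)} = - \frac{-138 + r}{6 s}$ ($D{\left(s,r \right)} = - \frac{\left(r - 138\right) \frac{1}{s + s}}{3} = - \frac{\left(-138 + r\right) \frac{1}{2 s}}{3} = - \frac{\frac{1}{2} \frac{1}{s} \left(-138 + r\right)}{3} = - \frac{-138 + r}{6 s}$)
$D{\left(X \left(5 - 2\right),o{\left(9 \right)} \right)} - -37018 = \frac{138 - 9 \left(-1 + 9\right)}{6 \cdot 7 \left(5 - 2\right)} - -37018 = \frac{138 - 9 \cdot 8}{6 \cdot 7 \cdot 3} + 37018 = \frac{138 - 72}{6 \cdot 21} + 37018 = \frac{1}{6} \cdot \frac{1}{21} \left(138 - 72\right) + 37018 = \frac{1}{6} \cdot \frac{1}{21} \cdot 66 + 37018 = \frac{11}{21} + 37018 = \frac{777389}{21}$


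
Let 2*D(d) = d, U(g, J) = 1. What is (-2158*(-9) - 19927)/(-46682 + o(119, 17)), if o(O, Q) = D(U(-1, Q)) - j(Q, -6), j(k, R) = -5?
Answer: 1010/93353 ≈ 0.010819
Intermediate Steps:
D(d) = d/2
o(O, Q) = 11/2 (o(O, Q) = (½)*1 - 1*(-5) = ½ + 5 = 11/2)
(-2158*(-9) - 19927)/(-46682 + o(119, 17)) = (-2158*(-9) - 19927)/(-46682 + 11/2) = (19422 - 19927)/(-93353/2) = -505*(-2/93353) = 1010/93353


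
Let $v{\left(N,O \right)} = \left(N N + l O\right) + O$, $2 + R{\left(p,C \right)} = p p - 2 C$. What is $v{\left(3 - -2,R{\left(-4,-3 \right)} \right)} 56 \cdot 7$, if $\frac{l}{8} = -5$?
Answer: $-295960$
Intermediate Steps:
$l = -40$ ($l = 8 \left(-5\right) = -40$)
$R{\left(p,C \right)} = -2 + p^{2} - 2 C$ ($R{\left(p,C \right)} = -2 - \left(2 C - p p\right) = -2 - \left(- p^{2} + 2 C\right) = -2 + p^{2} - 2 C$)
$v{\left(N,O \right)} = N^{2} - 39 O$ ($v{\left(N,O \right)} = \left(N N - 40 O\right) + O = \left(N^{2} - 40 O\right) + O = N^{2} - 39 O$)
$v{\left(3 - -2,R{\left(-4,-3 \right)} \right)} 56 \cdot 7 = \left(\left(3 - -2\right)^{2} - 39 \left(-2 + \left(-4\right)^{2} - -6\right)\right) 56 \cdot 7 = \left(\left(3 + 2\right)^{2} - 39 \left(-2 + 16 + 6\right)\right) 56 \cdot 7 = \left(5^{2} - 780\right) 56 \cdot 7 = \left(25 - 780\right) 56 \cdot 7 = \left(-755\right) 56 \cdot 7 = \left(-42280\right) 7 = -295960$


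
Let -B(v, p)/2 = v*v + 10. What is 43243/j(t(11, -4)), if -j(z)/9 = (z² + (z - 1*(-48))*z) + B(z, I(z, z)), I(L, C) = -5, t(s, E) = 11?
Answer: -43243/4572 ≈ -9.4582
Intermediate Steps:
B(v, p) = -20 - 2*v² (B(v, p) = -2*(v*v + 10) = -2*(v² + 10) = -2*(10 + v²) = -20 - 2*v²)
j(z) = 180 + 9*z² - 9*z*(48 + z) (j(z) = -9*((z² + (z - 1*(-48))*z) + (-20 - 2*z²)) = -9*((z² + (z + 48)*z) + (-20 - 2*z²)) = -9*((z² + (48 + z)*z) + (-20 - 2*z²)) = -9*((z² + z*(48 + z)) + (-20 - 2*z²)) = -9*(-20 - z² + z*(48 + z)) = 180 + 9*z² - 9*z*(48 + z))
43243/j(t(11, -4)) = 43243/(180 - 432*11) = 43243/(180 - 4752) = 43243/(-4572) = 43243*(-1/4572) = -43243/4572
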